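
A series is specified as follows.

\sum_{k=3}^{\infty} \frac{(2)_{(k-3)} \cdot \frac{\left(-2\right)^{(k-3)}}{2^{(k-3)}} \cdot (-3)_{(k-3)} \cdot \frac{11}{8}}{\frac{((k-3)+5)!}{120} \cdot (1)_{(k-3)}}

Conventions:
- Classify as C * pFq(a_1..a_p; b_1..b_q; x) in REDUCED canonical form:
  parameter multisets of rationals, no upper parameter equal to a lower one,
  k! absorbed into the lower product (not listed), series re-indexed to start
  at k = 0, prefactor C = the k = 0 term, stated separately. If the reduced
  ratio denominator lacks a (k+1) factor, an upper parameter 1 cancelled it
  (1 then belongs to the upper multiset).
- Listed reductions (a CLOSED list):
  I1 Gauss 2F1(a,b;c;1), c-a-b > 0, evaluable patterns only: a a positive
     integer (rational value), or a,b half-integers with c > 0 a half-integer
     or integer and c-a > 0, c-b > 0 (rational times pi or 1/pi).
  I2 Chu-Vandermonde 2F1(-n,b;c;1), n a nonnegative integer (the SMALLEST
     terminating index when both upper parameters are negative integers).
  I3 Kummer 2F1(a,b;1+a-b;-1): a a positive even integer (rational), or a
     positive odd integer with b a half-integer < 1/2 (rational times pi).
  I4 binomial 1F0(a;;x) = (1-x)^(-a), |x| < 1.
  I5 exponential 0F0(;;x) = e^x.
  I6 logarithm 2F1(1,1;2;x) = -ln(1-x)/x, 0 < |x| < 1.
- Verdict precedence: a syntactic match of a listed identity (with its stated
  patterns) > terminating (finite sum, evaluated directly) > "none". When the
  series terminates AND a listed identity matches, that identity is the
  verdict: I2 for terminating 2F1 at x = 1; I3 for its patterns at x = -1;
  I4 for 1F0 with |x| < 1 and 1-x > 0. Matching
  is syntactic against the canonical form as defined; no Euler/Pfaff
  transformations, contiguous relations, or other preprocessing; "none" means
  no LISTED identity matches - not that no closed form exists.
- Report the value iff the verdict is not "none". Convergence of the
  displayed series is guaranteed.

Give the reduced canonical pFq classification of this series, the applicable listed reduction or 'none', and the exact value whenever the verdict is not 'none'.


The series (x = -1) is 2F1: upper {-3, 2}, lower {6}, prefactor \frac{11}{8}. Verdict: Kummer's theorem (I3) fires (x = -1; c = 6 equals 1+a-b for upper {-3, 2}: listed pattern). Value: \frac{55}{16}.

Structural cue: x = -1 and (1)_k (C = 11/8, x = -1) is k! itself.
Ratio: r(k) = -1 * (k-3) (k+2) / [(k+6) (k+1)] - rational in k, leading ratio -1; with t_0 = \frac{11}{8}, classification follows.


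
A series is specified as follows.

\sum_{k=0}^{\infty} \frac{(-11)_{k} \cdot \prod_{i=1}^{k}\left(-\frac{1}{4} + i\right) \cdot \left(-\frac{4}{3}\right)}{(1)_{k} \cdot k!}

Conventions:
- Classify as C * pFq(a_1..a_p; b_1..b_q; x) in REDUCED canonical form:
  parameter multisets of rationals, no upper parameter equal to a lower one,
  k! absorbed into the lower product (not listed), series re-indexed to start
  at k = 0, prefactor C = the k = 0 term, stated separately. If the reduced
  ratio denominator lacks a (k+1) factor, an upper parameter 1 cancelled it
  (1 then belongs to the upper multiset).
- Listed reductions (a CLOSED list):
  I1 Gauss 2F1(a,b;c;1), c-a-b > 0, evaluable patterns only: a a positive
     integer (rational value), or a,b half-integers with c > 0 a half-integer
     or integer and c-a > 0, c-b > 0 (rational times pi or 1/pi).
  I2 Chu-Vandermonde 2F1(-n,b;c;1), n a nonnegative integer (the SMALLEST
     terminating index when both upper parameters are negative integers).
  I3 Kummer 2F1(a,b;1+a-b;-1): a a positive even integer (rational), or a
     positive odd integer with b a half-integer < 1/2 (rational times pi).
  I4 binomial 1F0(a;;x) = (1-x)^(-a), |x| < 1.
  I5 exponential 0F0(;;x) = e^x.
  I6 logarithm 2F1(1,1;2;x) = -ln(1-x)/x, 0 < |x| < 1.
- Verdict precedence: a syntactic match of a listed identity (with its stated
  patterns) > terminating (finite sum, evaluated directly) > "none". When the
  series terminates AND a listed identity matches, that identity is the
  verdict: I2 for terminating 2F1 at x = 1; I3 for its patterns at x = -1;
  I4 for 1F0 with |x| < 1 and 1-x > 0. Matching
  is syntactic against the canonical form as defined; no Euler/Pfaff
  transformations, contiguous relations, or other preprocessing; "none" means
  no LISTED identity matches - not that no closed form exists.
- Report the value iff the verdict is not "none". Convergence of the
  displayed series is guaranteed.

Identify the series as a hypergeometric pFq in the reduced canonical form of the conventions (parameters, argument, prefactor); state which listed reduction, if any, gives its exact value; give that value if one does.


Reduced: x = 1, 2F1, upper = {-11, \frac{3}{4}}, lower = {1}, C = -\frac{4}{3}. Verdict at x = 1: the Chu-Vandermonde identity I2 matches (terminating 2F1 at x = 1 with n = 11, b = 3/4, c = 1). Its exact value is -\frac{48612265}{805306368}.

Structural cue: x = 1 and the running product (C = -4/3, x = 1) telescopes to a rising factorial.
Ratio: r(k) = 1 * (k-11) (k+\frac{3}{4}) / [(k+1) (k+1)] - rational; roots negated = parameters, x = 1, C = -\frac{4}{3}.


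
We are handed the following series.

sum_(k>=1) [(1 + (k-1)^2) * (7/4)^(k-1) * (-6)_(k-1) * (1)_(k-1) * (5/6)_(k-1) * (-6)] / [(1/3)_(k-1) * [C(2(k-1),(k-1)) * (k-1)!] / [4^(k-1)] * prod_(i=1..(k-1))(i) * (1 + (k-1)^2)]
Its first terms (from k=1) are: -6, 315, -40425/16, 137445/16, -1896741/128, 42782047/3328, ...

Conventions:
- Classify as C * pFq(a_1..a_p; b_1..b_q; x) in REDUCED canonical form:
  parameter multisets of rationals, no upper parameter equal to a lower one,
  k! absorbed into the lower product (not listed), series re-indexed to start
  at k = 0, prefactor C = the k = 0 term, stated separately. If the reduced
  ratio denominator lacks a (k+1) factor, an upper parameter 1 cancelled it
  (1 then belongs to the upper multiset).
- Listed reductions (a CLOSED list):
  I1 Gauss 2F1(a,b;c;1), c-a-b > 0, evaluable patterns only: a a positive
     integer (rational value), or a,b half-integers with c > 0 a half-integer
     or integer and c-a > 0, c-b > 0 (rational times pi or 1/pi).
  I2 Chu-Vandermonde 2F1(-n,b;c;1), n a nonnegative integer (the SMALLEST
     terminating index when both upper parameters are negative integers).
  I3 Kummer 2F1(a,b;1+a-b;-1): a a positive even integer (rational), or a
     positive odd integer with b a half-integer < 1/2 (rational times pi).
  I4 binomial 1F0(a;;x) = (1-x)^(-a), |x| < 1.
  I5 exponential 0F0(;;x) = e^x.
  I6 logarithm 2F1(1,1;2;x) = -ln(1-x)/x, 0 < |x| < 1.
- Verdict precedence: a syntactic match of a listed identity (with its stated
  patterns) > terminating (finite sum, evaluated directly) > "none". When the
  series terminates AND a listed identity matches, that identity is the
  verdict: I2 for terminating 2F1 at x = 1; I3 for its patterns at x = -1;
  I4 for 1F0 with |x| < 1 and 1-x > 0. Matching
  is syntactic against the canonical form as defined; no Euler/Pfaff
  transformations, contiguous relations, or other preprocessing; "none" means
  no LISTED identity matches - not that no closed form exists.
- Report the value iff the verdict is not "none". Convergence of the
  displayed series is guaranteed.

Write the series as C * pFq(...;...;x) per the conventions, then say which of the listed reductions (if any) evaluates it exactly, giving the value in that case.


Reduced: x = 7/4, 3F2, upper = {-6, 5/6, 1}, lower = {1/3, 1/2}, C = -6. Verdict: terminating at k = 6: the factor (-6)_k kills every later term; summing the 7 survivors is exact. Exact value: -13654113/212992.

Key observation: t_0 being -6, the lower central binomial (prefactor -6) hides (1/2)_k.
Step ratio: r(k) = (7/4) * (k-6) (k+5/6) (k+1) / [(k+1/3) (k+1/2) (k+1)] - rational in k, leading ratio (7/4); with t_0 = -6, classification follows.


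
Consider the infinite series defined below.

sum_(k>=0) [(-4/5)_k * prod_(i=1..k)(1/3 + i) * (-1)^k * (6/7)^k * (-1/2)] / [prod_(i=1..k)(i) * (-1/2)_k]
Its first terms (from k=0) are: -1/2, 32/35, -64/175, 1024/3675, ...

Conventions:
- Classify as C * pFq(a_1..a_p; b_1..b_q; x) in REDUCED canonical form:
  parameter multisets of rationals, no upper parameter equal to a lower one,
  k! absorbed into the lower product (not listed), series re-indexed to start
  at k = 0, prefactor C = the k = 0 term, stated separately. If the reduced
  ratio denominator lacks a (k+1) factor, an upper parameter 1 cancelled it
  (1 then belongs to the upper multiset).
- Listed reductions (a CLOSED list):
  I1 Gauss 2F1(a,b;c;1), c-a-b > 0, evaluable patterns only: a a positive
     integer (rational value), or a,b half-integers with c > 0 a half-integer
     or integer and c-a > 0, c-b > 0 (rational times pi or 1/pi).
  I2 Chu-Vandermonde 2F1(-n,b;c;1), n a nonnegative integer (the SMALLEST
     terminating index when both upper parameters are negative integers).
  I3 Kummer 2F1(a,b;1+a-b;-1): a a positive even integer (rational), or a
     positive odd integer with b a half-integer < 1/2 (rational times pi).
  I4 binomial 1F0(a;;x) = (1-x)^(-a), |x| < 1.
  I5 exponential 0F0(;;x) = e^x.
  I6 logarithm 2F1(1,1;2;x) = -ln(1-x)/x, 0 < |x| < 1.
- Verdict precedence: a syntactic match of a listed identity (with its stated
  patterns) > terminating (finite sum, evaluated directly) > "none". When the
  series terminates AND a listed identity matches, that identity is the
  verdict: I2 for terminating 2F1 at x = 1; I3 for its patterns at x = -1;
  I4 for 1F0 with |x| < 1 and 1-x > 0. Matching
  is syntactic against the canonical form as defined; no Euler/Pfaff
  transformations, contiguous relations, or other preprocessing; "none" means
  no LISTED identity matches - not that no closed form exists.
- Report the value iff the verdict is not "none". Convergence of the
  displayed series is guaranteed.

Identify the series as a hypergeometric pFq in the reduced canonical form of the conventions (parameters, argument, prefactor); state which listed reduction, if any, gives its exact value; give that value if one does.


Prefactor -1/2, argument -6/7: 2F1 with upper {-4/5, 4/3} over lower {-1/2}. Verdict: none. No listed pattern accepts 2F1(-4/5, 4/3; -1/2; -6/7).

Key step: t_0 = -1/2 here, and the (-1)^k factor (C = -1/2, x = -6/7) folds into the argument's sign.
Term ratio: r(k) = (-6/7) * (k-4/5) (k+4/3) / [(k-1/2) (k+1)] - poly over poly, x = (-6/7) from leading terms; C = -1/2 at k = 0.


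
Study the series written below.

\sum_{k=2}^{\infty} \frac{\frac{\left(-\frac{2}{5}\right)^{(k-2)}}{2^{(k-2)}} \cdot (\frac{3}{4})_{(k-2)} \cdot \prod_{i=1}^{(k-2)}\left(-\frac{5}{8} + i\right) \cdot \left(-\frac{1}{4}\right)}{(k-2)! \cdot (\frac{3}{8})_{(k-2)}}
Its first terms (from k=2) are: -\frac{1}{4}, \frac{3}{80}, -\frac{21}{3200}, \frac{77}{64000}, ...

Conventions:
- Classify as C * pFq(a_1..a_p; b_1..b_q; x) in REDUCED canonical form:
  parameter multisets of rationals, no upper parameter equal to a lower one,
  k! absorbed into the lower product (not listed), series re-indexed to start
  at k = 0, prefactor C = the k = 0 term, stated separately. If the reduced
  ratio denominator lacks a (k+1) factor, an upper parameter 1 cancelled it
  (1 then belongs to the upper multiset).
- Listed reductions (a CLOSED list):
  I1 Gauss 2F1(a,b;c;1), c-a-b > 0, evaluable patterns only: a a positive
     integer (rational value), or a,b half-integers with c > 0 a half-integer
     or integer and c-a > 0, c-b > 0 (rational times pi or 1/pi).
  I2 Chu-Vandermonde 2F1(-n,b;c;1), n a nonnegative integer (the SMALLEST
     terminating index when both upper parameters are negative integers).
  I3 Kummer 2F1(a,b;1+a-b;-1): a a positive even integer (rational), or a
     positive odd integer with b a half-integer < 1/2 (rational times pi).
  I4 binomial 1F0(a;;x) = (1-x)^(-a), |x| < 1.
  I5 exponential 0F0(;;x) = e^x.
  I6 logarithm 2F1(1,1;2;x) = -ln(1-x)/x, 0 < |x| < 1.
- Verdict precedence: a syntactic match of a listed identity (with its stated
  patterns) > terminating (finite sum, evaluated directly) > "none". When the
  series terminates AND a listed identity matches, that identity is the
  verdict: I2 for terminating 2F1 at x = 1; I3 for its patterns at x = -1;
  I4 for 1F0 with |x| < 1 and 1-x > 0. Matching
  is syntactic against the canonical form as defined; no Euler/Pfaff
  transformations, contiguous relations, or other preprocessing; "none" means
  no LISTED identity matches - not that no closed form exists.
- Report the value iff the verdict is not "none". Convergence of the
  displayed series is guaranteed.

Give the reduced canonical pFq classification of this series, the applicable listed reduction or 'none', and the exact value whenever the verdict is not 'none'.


Canonical form: C = -\frac{1}{4} times 1F0 with upper {\frac{3}{4}}, lower {-}, x = -\frac{1}{5}. Verdict: binomial (I4) fires (the 1F0 binomial series: exponent -3/4, x = -\frac{1}{5}). Value: \left(-\frac{1}{4}\right) \cdot \left(\frac{6}{5}\right)^{-\frac{3}{4}}.

Key step: x = -\frac{1}{5} and the running product (C = -1/4) telescopes to a rising factorial.
Ratio: r(k) = -\frac{1}{5} * (k+\frac{3}{4}) / [(k+1)] - rational; roots negated = parameters, x = -\frac{1}{5}, C = -\frac{1}{4}.


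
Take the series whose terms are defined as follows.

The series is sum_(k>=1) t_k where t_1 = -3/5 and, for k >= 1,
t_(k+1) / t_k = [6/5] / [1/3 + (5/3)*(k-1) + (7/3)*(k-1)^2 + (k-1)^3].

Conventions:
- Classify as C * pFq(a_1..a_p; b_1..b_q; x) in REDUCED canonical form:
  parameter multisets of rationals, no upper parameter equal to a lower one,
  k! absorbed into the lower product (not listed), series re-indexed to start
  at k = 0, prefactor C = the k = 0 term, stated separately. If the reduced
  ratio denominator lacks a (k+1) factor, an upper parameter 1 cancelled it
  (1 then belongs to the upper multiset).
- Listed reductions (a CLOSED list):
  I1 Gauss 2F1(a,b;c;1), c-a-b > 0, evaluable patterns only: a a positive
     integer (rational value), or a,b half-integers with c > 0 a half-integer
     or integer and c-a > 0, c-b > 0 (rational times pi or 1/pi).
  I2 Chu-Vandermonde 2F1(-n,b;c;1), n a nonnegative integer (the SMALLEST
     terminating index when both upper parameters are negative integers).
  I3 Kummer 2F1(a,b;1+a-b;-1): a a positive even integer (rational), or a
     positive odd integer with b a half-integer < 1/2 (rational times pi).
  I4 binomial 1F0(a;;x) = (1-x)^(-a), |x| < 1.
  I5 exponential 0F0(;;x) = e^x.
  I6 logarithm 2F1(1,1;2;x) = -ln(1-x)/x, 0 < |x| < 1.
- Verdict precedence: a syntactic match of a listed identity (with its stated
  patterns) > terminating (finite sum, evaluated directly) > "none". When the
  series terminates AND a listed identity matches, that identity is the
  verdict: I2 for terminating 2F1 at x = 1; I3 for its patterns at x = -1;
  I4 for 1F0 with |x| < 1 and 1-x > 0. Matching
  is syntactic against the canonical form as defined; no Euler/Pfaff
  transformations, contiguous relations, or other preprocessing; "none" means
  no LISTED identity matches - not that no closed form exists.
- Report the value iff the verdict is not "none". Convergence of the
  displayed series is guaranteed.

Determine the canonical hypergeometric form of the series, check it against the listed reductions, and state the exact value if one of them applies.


With C = -3/5: the canonical form is 0F2(-; 1/3, 1; 6/5). Verdict: none. Every listed pattern misses the 0F2 form at 6/5, upper {-}.

Key step: x = (6/5) and factor the ratio over Q (prefactor -3/5): negated roots = parameters.
Ratio: r(k) = (6/5) * 1 / [(k+1/3) (k+1) (k+1)] - rational; roots negated = parameters, x = (6/5), C = -3/5.


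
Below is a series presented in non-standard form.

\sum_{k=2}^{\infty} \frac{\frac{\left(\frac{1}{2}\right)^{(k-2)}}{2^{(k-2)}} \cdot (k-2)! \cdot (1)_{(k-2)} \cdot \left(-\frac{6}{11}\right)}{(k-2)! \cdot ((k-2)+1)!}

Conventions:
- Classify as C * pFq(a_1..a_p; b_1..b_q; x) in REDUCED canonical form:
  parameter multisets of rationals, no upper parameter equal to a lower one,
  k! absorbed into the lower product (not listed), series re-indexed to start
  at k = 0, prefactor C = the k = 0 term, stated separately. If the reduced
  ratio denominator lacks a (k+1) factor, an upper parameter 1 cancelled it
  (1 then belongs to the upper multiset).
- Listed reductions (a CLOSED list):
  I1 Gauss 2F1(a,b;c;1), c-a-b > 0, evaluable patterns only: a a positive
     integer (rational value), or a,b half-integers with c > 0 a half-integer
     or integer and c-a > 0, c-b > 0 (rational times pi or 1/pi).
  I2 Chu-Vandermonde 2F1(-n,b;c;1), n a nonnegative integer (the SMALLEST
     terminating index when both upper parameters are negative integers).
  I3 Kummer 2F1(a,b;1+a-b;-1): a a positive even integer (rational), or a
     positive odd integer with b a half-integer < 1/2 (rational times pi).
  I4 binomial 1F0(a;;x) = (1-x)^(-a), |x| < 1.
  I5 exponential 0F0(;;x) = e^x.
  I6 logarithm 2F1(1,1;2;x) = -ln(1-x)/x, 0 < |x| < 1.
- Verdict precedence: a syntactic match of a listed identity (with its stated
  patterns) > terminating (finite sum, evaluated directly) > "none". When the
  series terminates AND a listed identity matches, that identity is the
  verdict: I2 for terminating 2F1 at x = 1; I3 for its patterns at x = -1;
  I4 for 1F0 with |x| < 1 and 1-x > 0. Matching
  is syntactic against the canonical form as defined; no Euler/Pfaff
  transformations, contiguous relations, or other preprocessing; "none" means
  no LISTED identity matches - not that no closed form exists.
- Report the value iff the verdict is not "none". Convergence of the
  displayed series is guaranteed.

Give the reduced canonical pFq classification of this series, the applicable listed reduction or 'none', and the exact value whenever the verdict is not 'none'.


At argument \frac{1}{4}: a 2F1 with upper {1, 1}, lower {2}, scaled by C = -\frac{6}{11}. Verdict (x = \frac{1}{4}): the logarithmic series (I6) applies (the logarithm: parameters (1,1;2), x = \frac{1}{4}). Sum: \frac{24}{11} \cdot \ln\left(\frac{3}{4}\right).

Structural cue: t_0 = -\frac{6}{11} here, and the denominator's factorial ratio (C = -6/11) is a lower Pochhammer.
Adjacent-term ratio: r(k) = \frac{1}{4} * (k+1) (k+1) / [(k+2) (k+1)] - rational in k. x = \frac{1}{4}; t_0 = -\frac{6}{11}; negate the roots.


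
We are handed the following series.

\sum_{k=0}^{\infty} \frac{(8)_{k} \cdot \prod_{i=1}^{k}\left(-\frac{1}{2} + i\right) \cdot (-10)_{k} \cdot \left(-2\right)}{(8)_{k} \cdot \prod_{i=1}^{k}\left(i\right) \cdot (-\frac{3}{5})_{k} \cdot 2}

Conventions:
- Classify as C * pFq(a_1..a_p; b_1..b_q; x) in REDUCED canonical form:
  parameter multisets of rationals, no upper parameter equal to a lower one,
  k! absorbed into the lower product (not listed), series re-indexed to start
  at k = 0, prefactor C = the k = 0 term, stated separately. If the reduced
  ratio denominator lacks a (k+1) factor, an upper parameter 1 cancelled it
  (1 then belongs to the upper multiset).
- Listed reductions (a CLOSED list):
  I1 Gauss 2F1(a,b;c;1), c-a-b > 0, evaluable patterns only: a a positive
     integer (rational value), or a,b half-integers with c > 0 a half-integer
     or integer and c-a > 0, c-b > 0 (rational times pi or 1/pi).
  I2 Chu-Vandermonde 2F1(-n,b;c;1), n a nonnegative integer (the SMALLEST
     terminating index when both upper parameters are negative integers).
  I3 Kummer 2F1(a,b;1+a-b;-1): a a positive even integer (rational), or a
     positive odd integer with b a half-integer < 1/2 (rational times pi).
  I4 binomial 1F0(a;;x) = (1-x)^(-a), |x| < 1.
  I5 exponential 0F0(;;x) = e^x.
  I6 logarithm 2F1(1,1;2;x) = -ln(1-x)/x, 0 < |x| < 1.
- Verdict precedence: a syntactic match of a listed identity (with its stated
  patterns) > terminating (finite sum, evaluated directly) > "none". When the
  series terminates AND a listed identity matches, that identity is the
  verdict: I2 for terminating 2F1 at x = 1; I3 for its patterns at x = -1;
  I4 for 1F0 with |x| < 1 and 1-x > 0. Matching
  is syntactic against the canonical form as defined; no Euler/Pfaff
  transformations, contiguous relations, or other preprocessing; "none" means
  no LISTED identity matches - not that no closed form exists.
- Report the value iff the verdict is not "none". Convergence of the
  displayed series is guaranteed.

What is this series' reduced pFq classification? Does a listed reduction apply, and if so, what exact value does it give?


Structural cue: x = 1 and the running product (prefactor -1) telescopes to a rising factorial.
Consecutive-term ratio: r(k) = 1 * (k-10) (k+\frac{1}{2}) / [(k-\frac{3}{5}) (k+1)] ; factor over Q: parameters, x = 1, and C = -1.

Classification (C = -1): 2F1 with upper {-10, \frac{1}{2}}, lower {-\frac{3}{5}}, argument x = 1. Verdict (x = 1): Chu-Vandermonde (I2) applies (terminating 2F1 at x = 1 with n = 10, b = 1/2, c = -\frac{3}{5}). Its exact value is \frac{767895089}{5935988736}.


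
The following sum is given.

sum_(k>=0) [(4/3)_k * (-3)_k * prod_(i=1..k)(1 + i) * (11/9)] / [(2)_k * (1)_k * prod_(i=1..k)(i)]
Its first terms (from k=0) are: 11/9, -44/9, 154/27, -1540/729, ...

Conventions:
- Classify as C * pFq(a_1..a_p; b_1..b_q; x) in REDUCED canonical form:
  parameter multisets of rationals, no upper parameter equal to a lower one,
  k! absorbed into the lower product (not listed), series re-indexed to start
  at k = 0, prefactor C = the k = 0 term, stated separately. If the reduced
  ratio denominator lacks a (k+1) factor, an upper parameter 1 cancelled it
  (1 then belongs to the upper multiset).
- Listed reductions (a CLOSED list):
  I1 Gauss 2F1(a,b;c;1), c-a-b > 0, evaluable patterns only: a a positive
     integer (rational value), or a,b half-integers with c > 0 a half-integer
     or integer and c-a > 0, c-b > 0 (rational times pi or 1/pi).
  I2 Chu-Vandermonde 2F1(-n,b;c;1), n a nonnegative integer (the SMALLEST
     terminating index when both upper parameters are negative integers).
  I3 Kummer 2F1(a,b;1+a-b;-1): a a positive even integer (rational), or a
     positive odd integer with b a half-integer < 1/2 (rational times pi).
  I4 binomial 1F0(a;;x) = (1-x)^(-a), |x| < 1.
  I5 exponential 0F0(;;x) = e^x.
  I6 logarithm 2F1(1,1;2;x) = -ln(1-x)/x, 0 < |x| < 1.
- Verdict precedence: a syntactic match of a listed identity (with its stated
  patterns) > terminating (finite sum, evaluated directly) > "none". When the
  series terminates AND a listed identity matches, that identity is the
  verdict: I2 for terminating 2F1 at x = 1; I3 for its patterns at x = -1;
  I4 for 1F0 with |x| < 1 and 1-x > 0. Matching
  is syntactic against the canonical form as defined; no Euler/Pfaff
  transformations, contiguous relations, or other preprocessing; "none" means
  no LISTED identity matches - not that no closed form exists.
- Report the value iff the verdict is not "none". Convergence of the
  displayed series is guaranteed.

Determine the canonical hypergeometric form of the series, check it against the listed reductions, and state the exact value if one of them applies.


Canonical form: C = 11/9 times 2F1 with upper {-3, 4/3}, lower {1}, x = 1. Verdict: the Chu-Vandermonde identity I2 matches (terminating 2F1 at x = 1 with n = 3, b = 4/3, c = 1). Value: -55/729.

First insight: t_0 = 11/9 here, and (1)_k (C = 11/9) is k! itself.
Ratio: r(k) = 1 * (k-3) (k+4/3) / [(k+1) (k+1)] - poly over poly, x = 1 from leading terms; C = 11/9 at k = 0.


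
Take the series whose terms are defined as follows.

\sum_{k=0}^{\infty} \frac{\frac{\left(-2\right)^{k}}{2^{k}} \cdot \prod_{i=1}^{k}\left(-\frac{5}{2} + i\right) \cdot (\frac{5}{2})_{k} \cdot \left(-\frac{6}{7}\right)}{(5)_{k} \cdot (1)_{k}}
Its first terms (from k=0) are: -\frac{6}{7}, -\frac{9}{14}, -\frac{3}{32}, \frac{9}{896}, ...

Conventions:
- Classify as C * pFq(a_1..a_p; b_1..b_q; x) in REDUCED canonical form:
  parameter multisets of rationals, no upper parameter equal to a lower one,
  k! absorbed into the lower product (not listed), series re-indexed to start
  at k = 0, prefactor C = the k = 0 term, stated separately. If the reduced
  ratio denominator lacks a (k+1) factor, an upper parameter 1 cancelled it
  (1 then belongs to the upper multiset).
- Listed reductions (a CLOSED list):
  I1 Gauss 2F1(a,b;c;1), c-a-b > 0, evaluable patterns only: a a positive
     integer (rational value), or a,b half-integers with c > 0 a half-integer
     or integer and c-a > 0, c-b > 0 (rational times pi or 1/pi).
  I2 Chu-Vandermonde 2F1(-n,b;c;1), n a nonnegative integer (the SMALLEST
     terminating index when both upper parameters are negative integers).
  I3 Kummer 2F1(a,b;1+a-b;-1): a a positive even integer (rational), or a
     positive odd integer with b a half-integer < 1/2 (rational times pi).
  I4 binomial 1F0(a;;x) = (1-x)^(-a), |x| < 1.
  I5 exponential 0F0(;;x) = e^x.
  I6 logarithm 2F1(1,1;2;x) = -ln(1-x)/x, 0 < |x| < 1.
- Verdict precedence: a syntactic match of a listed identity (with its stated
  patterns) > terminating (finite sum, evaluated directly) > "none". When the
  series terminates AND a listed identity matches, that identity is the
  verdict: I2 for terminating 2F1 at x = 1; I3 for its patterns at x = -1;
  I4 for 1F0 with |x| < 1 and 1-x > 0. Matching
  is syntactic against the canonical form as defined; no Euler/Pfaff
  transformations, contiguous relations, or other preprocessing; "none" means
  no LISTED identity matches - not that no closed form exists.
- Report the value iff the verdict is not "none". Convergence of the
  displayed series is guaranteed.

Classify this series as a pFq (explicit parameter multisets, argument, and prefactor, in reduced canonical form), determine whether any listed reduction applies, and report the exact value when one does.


Key step: x = -1 and the running product (C = -6/7, x = -1) telescopes to a rising factorial.
Ratio: r(k) = -1 * (k-\frac{3}{2}) (k+\frac{5}{2}) / [(k+5) (k+1)] ; factor over Q: parameters, x = -1, and C = -\frac{6}{7}.

The series (x = -1) is 2F1: upper {-\frac{3}{2}, \frac{5}{2}}, lower {5}, prefactor -\frac{6}{7}. Verdict: none. No listed pattern accepts 2F1(-\frac{3}{2}, \frac{5}{2}; 5; -1).


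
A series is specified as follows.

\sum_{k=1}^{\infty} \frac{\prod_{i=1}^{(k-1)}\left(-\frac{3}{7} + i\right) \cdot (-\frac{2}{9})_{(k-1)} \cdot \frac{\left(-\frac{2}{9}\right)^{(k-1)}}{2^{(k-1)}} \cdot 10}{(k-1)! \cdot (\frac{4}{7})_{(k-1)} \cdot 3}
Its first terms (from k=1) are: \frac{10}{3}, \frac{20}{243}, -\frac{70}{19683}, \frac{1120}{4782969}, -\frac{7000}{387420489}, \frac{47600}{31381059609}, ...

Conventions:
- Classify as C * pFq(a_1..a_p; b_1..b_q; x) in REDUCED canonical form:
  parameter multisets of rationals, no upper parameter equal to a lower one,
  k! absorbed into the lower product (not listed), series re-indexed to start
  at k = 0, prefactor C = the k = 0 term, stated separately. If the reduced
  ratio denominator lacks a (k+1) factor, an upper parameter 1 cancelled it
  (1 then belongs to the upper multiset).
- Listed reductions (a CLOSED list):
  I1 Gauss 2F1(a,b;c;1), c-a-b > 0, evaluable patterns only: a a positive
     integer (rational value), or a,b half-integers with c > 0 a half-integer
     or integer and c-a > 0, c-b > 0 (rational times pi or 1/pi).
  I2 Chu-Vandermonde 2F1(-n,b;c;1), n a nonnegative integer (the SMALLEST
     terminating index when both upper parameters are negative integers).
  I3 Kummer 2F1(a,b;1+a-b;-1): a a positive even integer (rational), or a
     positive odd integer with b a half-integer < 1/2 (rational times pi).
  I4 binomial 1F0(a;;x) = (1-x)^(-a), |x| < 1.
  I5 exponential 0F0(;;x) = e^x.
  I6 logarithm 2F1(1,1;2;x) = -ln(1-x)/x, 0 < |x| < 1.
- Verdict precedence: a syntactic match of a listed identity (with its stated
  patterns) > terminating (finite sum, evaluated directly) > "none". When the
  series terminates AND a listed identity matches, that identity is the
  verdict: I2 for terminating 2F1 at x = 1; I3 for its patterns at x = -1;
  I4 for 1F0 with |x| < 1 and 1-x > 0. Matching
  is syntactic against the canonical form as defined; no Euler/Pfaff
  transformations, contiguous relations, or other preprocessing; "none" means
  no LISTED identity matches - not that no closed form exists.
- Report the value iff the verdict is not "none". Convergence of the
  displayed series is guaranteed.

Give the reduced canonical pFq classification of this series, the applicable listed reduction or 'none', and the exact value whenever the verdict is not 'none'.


Key observation: x = -\frac{1}{9} and the two k-th powers (prefactor 10/3) combine into one argument.
Consecutive-term ratio: r(k) = -\frac{1}{9} * (k-\frac{2}{9}) / [(k+1)] - rational; roots negated = parameters, x = -\frac{1}{9}, C = \frac{10}{3}.

Reduced: x = -\frac{1}{9}, 1F0, upper = {-\frac{2}{9}}, lower = {-}, C = \frac{10}{3}. Verdict (x = -\frac{1}{9}): binomial (I4) applies (the 1F0 binomial series: exponent 2/9, x = -\frac{1}{9}). Sum: \frac{10}{3} \cdot \left(\frac{10}{9}\right)^{\frac{2}{9}}.


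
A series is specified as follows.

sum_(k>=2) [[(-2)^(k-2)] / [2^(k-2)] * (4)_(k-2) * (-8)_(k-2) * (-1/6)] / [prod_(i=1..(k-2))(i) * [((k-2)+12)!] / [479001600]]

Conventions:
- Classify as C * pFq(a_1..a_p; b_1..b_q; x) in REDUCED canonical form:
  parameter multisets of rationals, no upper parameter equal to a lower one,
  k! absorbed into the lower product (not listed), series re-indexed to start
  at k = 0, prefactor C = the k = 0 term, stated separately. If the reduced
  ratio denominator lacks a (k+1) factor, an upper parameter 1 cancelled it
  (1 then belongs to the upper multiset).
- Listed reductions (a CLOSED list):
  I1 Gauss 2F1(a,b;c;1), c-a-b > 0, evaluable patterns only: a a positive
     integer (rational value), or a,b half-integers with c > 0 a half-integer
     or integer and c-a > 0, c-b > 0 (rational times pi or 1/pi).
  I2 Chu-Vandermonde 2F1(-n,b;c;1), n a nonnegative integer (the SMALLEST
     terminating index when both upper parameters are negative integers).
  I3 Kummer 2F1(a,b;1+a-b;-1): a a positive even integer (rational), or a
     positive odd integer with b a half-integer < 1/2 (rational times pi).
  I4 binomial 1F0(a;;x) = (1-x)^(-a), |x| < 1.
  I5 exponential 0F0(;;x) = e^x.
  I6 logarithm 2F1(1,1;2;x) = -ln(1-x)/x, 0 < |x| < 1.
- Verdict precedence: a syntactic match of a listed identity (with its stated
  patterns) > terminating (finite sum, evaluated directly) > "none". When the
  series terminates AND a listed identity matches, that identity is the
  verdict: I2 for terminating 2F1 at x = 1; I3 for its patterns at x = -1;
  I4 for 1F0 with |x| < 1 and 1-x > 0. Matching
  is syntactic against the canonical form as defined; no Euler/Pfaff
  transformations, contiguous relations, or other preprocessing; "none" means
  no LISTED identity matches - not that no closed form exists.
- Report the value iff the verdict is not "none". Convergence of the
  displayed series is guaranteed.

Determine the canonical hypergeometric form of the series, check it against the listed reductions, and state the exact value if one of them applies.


Reduced: x = -1, 2F1, upper = {-8, 4}, lower = {13}, C = -1/6. Verdict: Kummer's theorem (I3) applies (x = -1; c = 13 equals 1+a-b for upper {-8, 4}: listed pattern). Value: -11/6.

Key observation: t_0 = -1/6 here, and the two k-th powers (C = -1/6) combine into one argument.
Adjacent-term ratio: r(k) = (-1) * (k-8) (k+4) / [(k+13) (k+1)] - rational in k, leading ratio (-1); with t_0 = -1/6, classification follows.


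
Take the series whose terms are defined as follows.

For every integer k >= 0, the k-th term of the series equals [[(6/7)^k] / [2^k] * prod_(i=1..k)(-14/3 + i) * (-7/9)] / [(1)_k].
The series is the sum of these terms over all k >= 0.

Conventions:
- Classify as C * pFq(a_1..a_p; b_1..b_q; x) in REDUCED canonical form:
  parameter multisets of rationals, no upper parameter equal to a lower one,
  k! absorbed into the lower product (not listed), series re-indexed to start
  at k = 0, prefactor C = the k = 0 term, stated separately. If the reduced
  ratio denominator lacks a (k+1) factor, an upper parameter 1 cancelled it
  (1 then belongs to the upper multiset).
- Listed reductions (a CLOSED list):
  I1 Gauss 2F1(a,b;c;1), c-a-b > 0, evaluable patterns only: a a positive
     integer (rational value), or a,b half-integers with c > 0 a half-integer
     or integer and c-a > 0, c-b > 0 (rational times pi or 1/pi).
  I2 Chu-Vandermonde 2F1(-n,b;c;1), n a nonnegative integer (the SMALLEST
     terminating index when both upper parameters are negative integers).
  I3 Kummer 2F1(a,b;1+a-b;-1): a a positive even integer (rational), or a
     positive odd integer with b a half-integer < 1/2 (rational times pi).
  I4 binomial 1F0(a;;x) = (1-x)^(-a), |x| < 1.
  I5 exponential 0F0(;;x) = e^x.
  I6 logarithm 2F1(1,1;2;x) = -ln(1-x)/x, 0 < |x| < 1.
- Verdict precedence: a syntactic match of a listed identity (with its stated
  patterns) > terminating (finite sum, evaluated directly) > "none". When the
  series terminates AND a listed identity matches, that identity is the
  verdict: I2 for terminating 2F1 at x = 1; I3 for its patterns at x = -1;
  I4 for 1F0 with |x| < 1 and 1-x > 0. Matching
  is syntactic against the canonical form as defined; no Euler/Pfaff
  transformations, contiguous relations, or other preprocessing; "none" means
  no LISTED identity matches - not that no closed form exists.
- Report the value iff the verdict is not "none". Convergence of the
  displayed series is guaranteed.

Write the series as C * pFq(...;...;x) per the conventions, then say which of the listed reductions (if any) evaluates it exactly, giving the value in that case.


The tell: t_0 = -7/9 here, and the two k-th powers (C = -7/9) combine into one argument.
Term ratio: r(k) = (3/7) * (k-11/3) / [(k+1)] - rational in k. x = (3/7); t_0 = -7/9; negate the roots.

With C = -7/9: the canonical form is 1F0(-11/3; -; 3/7). Verdict: the binomial series (I4) matches (the 1F0 binomial series: exponent 11/3, x = 3/7). Its exact value is (-7/9) * (4/7)^(11/3).


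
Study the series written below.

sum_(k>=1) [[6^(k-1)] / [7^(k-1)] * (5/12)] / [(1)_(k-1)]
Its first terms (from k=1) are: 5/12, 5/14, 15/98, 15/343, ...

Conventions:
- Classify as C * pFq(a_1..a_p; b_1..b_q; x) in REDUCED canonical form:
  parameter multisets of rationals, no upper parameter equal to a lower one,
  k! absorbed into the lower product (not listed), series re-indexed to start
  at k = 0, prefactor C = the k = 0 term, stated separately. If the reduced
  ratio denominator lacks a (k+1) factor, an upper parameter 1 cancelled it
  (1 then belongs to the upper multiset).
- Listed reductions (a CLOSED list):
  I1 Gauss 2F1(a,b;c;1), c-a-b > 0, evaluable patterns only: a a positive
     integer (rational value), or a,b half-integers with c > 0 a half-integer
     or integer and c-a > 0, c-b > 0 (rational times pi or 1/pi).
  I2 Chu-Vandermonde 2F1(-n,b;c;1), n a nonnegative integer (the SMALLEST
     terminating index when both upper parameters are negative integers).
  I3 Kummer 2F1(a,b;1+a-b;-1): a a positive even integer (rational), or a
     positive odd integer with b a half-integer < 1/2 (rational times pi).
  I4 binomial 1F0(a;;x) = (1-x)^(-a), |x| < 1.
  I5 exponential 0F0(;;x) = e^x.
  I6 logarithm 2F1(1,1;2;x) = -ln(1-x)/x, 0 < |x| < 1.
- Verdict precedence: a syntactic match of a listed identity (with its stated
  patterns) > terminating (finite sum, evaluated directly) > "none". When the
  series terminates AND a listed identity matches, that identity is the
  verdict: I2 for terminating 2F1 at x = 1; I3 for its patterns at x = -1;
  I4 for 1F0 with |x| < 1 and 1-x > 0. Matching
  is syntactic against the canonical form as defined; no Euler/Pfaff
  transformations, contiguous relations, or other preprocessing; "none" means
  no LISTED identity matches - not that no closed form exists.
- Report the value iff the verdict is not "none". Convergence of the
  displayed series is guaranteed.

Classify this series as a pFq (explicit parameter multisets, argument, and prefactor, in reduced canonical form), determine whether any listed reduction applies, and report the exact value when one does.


With C = 5/12: the canonical form is 0F0(-; -; 6/7). Verdict: the I5 exponential reduction applies (the 0F0 exponential series at x = 6/7). Hence: (5/12) * e^(6/7).

Key observation: from the first term 5/12: the two geometric factors (prefactor 5/12) combine into one argument.
Adjacent-term ratio: r(k) = (6/7) * 1 / [(k+1)] - rational; roots negated = parameters, x = (6/7), C = 5/12.


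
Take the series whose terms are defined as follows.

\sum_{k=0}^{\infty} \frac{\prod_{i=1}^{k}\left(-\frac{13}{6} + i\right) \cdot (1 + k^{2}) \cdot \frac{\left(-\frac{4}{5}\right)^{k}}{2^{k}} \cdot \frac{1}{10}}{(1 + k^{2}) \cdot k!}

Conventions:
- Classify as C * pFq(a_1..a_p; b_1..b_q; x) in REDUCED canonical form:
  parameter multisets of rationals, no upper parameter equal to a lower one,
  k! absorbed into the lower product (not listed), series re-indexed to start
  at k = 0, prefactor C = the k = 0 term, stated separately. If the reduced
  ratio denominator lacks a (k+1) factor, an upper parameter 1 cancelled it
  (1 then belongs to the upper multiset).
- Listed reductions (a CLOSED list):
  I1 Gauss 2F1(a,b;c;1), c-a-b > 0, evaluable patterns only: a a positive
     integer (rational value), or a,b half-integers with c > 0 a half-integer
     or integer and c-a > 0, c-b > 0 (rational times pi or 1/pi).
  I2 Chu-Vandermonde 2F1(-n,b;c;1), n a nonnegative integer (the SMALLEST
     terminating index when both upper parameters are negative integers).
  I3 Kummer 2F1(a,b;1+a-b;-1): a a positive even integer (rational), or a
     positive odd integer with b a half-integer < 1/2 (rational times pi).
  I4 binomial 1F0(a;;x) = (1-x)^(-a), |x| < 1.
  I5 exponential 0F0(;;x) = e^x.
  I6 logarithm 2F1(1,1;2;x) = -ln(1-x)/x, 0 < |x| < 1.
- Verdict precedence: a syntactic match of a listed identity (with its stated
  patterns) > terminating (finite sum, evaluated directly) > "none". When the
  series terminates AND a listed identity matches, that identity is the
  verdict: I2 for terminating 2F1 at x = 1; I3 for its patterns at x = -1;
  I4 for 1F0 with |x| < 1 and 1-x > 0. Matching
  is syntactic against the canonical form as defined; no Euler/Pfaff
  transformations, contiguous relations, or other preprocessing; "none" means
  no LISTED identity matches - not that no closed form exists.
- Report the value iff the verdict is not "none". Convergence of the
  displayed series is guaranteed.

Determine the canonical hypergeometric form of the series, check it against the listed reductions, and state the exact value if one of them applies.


This is \frac{1}{10} * 1F0(-\frac{7}{6}; -; -\frac{2}{5}) in reduced canonical form. Verdict: this is binomial (I4) (the 1F0 binomial series: exponent 7/6, x = -\frac{2}{5}). Hence: \frac{1}{10} \cdot \left(\frac{7}{5}\right)^{\frac{7}{6}}.

First insight: with t_0 = \frac{1}{10}, the running product (prefactor 1/10) telescopes to a rising factorial.
Consecutive-term ratio: r(k) = -\frac{2}{5} * (k-\frac{7}{6}) / [(k+1)] - rational in k, leading ratio -\frac{2}{5}; with t_0 = \frac{1}{10}, classification follows.


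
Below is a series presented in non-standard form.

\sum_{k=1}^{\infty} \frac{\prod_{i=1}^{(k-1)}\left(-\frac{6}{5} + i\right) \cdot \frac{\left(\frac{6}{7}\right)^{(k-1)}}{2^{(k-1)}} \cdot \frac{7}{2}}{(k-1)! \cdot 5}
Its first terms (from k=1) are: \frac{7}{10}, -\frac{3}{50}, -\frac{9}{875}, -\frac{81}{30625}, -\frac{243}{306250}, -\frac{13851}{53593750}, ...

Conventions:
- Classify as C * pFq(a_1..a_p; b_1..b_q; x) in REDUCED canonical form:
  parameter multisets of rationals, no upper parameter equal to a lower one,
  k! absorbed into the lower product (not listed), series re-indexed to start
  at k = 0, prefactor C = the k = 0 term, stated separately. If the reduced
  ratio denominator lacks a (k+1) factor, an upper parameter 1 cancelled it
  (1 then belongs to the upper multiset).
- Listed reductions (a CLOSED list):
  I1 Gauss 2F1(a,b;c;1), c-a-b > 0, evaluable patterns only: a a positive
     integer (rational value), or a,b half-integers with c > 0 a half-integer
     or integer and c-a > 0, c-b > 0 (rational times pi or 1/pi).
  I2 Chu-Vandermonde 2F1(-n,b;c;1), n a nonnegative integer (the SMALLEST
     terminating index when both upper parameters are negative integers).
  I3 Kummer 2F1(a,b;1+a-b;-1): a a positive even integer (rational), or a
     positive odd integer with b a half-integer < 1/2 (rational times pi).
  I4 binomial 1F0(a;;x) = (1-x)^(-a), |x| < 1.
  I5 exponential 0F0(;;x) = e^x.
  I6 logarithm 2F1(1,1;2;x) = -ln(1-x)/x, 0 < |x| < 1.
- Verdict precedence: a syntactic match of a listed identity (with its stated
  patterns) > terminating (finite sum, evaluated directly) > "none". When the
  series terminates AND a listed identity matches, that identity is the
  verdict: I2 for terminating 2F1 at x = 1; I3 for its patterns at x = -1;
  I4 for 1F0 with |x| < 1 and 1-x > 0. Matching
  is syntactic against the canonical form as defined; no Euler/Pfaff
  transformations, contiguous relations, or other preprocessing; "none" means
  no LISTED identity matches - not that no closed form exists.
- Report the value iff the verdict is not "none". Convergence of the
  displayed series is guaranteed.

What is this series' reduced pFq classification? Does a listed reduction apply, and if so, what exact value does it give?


This is \frac{7}{10} * 1F0(-\frac{1}{5}; -; \frac{3}{7}) in reduced canonical form. Verdict: the binomial series (I4) fires (the 1F0 binomial series: exponent 1/5, x = \frac{3}{7}). Exact value: \frac{7}{10} \cdot \left(\frac{4}{7}\right)^{\frac{1}{5}}.

First insight: t_0 = \frac{7}{10} here, and the two k-th powers (prefactor 7/10) combine into one argument.
Adjacent-term ratio: r(k) = \frac{3}{7} * (k-\frac{1}{5}) / [(k+1)] ; factor over Q: parameters, x = \frac{3}{7}, and C = \frac{7}{10}.
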